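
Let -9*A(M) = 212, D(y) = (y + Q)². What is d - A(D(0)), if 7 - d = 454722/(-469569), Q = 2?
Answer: 44407991/1408707 ≈ 31.524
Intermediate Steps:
d = 1247235/156523 (d = 7 - 454722/(-469569) = 7 - 454722*(-1)/469569 = 7 - 1*(-151574/156523) = 7 + 151574/156523 = 1247235/156523 ≈ 7.9684)
D(y) = (2 + y)² (D(y) = (y + 2)² = (2 + y)²)
A(M) = -212/9 (A(M) = -⅑*212 = -212/9)
d - A(D(0)) = 1247235/156523 - 1*(-212/9) = 1247235/156523 + 212/9 = 44407991/1408707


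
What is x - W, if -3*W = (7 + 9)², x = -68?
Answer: 52/3 ≈ 17.333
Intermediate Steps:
W = -256/3 (W = -(7 + 9)²/3 = -⅓*16² = -⅓*256 = -256/3 ≈ -85.333)
x - W = -68 - 1*(-256/3) = -68 + 256/3 = 52/3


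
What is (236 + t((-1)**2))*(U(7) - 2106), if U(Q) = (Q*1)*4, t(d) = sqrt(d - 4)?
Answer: -490408 - 2078*I*sqrt(3) ≈ -4.9041e+5 - 3599.2*I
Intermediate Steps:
t(d) = sqrt(-4 + d)
U(Q) = 4*Q (U(Q) = Q*4 = 4*Q)
(236 + t((-1)**2))*(U(7) - 2106) = (236 + sqrt(-4 + (-1)**2))*(4*7 - 2106) = (236 + sqrt(-4 + 1))*(28 - 2106) = (236 + sqrt(-3))*(-2078) = (236 + I*sqrt(3))*(-2078) = -490408 - 2078*I*sqrt(3)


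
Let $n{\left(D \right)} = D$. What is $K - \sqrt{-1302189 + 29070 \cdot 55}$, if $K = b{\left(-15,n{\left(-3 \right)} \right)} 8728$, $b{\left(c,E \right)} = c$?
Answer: $-130920 - \sqrt{296661} \approx -1.3146 \cdot 10^{5}$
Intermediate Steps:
$K = -130920$ ($K = \left(-15\right) 8728 = -130920$)
$K - \sqrt{-1302189 + 29070 \cdot 55} = -130920 - \sqrt{-1302189 + 29070 \cdot 55} = -130920 - \sqrt{-1302189 + 1598850} = -130920 - \sqrt{296661}$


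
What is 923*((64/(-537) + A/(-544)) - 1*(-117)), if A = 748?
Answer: 458004599/4296 ≈ 1.0661e+5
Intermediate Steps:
923*((64/(-537) + A/(-544)) - 1*(-117)) = 923*((64/(-537) + 748/(-544)) - 1*(-117)) = 923*((64*(-1/537) + 748*(-1/544)) + 117) = 923*((-64/537 - 11/8) + 117) = 923*(-6419/4296 + 117) = 923*(496213/4296) = 458004599/4296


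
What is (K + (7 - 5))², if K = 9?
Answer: 121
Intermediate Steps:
(K + (7 - 5))² = (9 + (7 - 5))² = (9 + 2)² = 11² = 121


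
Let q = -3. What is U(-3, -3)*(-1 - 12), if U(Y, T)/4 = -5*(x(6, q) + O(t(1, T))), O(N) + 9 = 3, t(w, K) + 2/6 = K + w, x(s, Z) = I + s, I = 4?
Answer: 1040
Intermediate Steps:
x(s, Z) = 4 + s
t(w, K) = -1/3 + K + w (t(w, K) = -1/3 + (K + w) = -1/3 + K + w)
O(N) = -6 (O(N) = -9 + 3 = -6)
U(Y, T) = -80 (U(Y, T) = 4*(-5*((4 + 6) - 6)) = 4*(-5*(10 - 6)) = 4*(-5*4) = 4*(-20) = -80)
U(-3, -3)*(-1 - 12) = -80*(-1 - 12) = -80*(-13) = 1040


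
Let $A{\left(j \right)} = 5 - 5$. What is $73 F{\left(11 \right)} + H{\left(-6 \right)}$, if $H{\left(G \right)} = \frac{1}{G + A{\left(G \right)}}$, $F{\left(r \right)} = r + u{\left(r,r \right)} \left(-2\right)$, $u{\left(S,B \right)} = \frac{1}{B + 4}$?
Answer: $\frac{7931}{10} \approx 793.1$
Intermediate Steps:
$A{\left(j \right)} = 0$
$u{\left(S,B \right)} = \frac{1}{4 + B}$
$F{\left(r \right)} = r - \frac{2}{4 + r}$ ($F{\left(r \right)} = r + \frac{1}{4 + r} \left(-2\right) = r - \frac{2}{4 + r}$)
$H{\left(G \right)} = \frac{1}{G}$ ($H{\left(G \right)} = \frac{1}{G + 0} = \frac{1}{G}$)
$73 F{\left(11 \right)} + H{\left(-6 \right)} = 73 \frac{-2 + 11 \left(4 + 11\right)}{4 + 11} + \frac{1}{-6} = 73 \frac{-2 + 11 \cdot 15}{15} - \frac{1}{6} = 73 \frac{-2 + 165}{15} - \frac{1}{6} = 73 \cdot \frac{1}{15} \cdot 163 - \frac{1}{6} = 73 \cdot \frac{163}{15} - \frac{1}{6} = \frac{11899}{15} - \frac{1}{6} = \frac{7931}{10}$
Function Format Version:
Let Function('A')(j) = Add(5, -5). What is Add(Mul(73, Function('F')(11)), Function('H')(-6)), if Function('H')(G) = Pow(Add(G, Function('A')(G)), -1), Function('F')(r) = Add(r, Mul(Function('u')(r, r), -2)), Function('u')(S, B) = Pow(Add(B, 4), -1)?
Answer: Rational(7931, 10) ≈ 793.10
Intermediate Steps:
Function('A')(j) = 0
Function('u')(S, B) = Pow(Add(4, B), -1)
Function('F')(r) = Add(r, Mul(-2, Pow(Add(4, r), -1))) (Function('F')(r) = Add(r, Mul(Pow(Add(4, r), -1), -2)) = Add(r, Mul(-2, Pow(Add(4, r), -1))))
Function('H')(G) = Pow(G, -1) (Function('H')(G) = Pow(Add(G, 0), -1) = Pow(G, -1))
Add(Mul(73, Function('F')(11)), Function('H')(-6)) = Add(Mul(73, Mul(Pow(Add(4, 11), -1), Add(-2, Mul(11, Add(4, 11))))), Pow(-6, -1)) = Add(Mul(73, Mul(Pow(15, -1), Add(-2, Mul(11, 15)))), Rational(-1, 6)) = Add(Mul(73, Mul(Rational(1, 15), Add(-2, 165))), Rational(-1, 6)) = Add(Mul(73, Mul(Rational(1, 15), 163)), Rational(-1, 6)) = Add(Mul(73, Rational(163, 15)), Rational(-1, 6)) = Add(Rational(11899, 15), Rational(-1, 6)) = Rational(7931, 10)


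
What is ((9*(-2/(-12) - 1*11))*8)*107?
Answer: -83460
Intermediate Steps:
((9*(-2/(-12) - 1*11))*8)*107 = ((9*(-2*(-1/12) - 11))*8)*107 = ((9*(⅙ - 11))*8)*107 = ((9*(-65/6))*8)*107 = -195/2*8*107 = -780*107 = -83460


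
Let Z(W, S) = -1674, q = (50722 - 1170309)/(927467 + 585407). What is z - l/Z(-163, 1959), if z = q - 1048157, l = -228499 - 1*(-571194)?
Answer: -663498639500035/633137769 ≈ -1.0480e+6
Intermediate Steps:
q = -1119587/1512874 ≈ -0.74004
l = 342695 (l = -228499 + 571194 = 342695)
z = -1585730592805/1512874 (z = -1119587/1512874 - 1048157 = -1585730592805/1512874 ≈ -1.0482e+6)
z - l/Z(-163, 1959) = -1585730592805/1512874 - 342695/(-1674) = -1585730592805/1512874 - 342695*(-1)/1674 = -1585730592805/1512874 - 1*(-342695/1674) = -1585730592805/1512874 + 342695/1674 = -663498639500035/633137769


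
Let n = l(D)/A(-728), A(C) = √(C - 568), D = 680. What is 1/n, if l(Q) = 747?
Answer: 4*I/83 ≈ 0.048193*I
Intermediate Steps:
A(C) = √(-568 + C)
n = -83*I/4 (n = 747/(√(-568 - 728)) = 747/(√(-1296)) = 747/((36*I)) = 747*(-I/36) = -83*I/4 ≈ -20.75*I)
1/n = 1/(-83*I/4) = 4*I/83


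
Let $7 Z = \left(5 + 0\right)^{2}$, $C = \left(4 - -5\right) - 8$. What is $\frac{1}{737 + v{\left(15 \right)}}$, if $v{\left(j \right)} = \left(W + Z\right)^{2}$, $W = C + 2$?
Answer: $\frac{49}{38229} \approx 0.0012817$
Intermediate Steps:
$C = 1$ ($C = \left(4 + 5\right) - 8 = 9 - 8 = 1$)
$W = 3$ ($W = 1 + 2 = 3$)
$Z = \frac{25}{7}$ ($Z = \frac{\left(5 + 0\right)^{2}}{7} = \frac{5^{2}}{7} = \frac{1}{7} \cdot 25 = \frac{25}{7} \approx 3.5714$)
$v{\left(j \right)} = \frac{2116}{49}$ ($v{\left(j \right)} = \left(3 + \frac{25}{7}\right)^{2} = \left(\frac{46}{7}\right)^{2} = \frac{2116}{49}$)
$\frac{1}{737 + v{\left(15 \right)}} = \frac{1}{737 + \frac{2116}{49}} = \frac{1}{\frac{38229}{49}} = \frac{49}{38229}$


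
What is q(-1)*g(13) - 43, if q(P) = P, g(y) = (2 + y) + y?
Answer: -71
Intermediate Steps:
g(y) = 2 + 2*y
q(-1)*g(13) - 43 = -(2 + 2*13) - 43 = -(2 + 26) - 43 = -1*28 - 43 = -28 - 43 = -71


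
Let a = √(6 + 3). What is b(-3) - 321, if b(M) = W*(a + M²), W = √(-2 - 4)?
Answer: -321 + 12*I*√6 ≈ -321.0 + 29.394*I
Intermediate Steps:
W = I*√6 (W = √(-6) = I*√6 ≈ 2.4495*I)
a = 3 (a = √9 = 3)
b(M) = I*√6*(3 + M²) (b(M) = (I*√6)*(3 + M²) = I*√6*(3 + M²))
b(-3) - 321 = I*√6*(3 + (-3)²) - 321 = I*√6*(3 + 9) - 321 = I*√6*12 - 321 = 12*I*√6 - 321 = -321 + 12*I*√6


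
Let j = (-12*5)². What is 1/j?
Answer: 1/3600 ≈ 0.00027778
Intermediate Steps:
j = 3600 (j = (-60)² = 3600)
1/j = 1/3600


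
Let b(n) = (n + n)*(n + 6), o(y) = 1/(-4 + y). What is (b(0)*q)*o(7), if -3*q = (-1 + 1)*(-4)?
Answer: 0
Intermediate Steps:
q = 0 (q = -(-1 + 1)*(-4)/3 = -0*(-4) = -1/3*0 = 0)
b(n) = 2*n*(6 + n) (b(n) = (2*n)*(6 + n) = 2*n*(6 + n))
(b(0)*q)*o(7) = ((2*0*(6 + 0))*0)/(-4 + 7) = ((2*0*6)*0)/3 = (0*0)*(1/3) = 0*(1/3) = 0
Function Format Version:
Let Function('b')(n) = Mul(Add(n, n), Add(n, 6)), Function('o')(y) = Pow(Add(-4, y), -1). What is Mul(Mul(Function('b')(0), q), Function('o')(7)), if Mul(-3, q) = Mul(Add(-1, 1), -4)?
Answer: 0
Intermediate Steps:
q = 0 (q = Mul(Rational(-1, 3), Mul(Add(-1, 1), -4)) = Mul(Rational(-1, 3), Mul(0, -4)) = Mul(Rational(-1, 3), 0) = 0)
Function('b')(n) = Mul(2, n, Add(6, n)) (Function('b')(n) = Mul(Mul(2, n), Add(6, n)) = Mul(2, n, Add(6, n)))
Mul(Mul(Function('b')(0), q), Function('o')(7)) = Mul(Mul(Mul(2, 0, Add(6, 0)), 0), Pow(Add(-4, 7), -1)) = Mul(Mul(Mul(2, 0, 6), 0), Pow(3, -1)) = Mul(Mul(0, 0), Rational(1, 3)) = Mul(0, Rational(1, 3)) = 0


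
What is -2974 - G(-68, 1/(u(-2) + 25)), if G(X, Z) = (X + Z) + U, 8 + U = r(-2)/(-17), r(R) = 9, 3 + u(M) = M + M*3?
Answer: -689615/238 ≈ -2897.5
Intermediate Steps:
u(M) = -3 + 4*M (u(M) = -3 + (M + M*3) = -3 + (M + 3*M) = -3 + 4*M)
U = -145/17 (U = -8 + 9/(-17) = -8 + 9*(-1/17) = -8 - 9/17 = -145/17 ≈ -8.5294)
G(X, Z) = -145/17 + X + Z (G(X, Z) = (X + Z) - 145/17 = -145/17 + X + Z)
-2974 - G(-68, 1/(u(-2) + 25)) = -2974 - (-145/17 - 68 + 1/((-3 + 4*(-2)) + 25)) = -2974 - (-145/17 - 68 + 1/((-3 - 8) + 25)) = -2974 - (-145/17 - 68 + 1/(-11 + 25)) = -2974 - (-145/17 - 68 + 1/14) = -2974 - 1*(-18197/238) = -2974 + 18197/238 = -689615/238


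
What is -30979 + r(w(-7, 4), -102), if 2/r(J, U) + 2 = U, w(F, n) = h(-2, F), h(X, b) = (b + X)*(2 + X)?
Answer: -1610909/52 ≈ -30979.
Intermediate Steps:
h(X, b) = (2 + X)*(X + b) (h(X, b) = (X + b)*(2 + X) = (2 + X)*(X + b))
w(F, n) = 0 (w(F, n) = (-2)**2 + 2*(-2) + 2*F - 2*F = 4 - 4 + 2*F - 2*F = 0)
r(J, U) = 2/(-2 + U)
-30979 + r(w(-7, 4), -102) = -30979 + 2/(-2 - 102) = -30979 + 2/(-104) = -30979 + 2*(-1/104) = -30979 - 1/52 = -1610909/52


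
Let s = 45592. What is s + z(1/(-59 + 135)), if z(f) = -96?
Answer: 45496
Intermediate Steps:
s + z(1/(-59 + 135)) = 45592 - 96 = 45496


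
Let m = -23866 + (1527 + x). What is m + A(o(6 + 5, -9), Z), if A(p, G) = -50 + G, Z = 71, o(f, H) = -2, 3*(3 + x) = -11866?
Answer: -78829/3 ≈ -26276.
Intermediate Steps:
x = -11875/3 (x = -3 + (1/3)*(-11866) = -3 - 11866/3 = -11875/3 ≈ -3958.3)
m = -78892/3 (m = -23866 + (1527 - 11875/3) = -23866 - 7294/3 = -78892/3 ≈ -26297.)
m + A(o(6 + 5, -9), Z) = -78892/3 + (-50 + 71) = -78892/3 + 21 = -78829/3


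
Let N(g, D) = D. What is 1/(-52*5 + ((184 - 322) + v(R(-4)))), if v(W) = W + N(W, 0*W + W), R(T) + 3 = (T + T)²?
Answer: -1/276 ≈ -0.0036232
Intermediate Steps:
R(T) = -3 + 4*T² (R(T) = -3 + (T + T)² = -3 + (2*T)² = -3 + 4*T²)
v(W) = 2*W (v(W) = W + (0*W + W) = W + (0 + W) = W + W = 2*W)
1/(-52*5 + ((184 - 322) + v(R(-4)))) = 1/(-52*5 + ((184 - 322) + 2*(-3 + 4*(-4)²))) = 1/(-260 + (-138 + 2*(-3 + 4*16))) = 1/(-260 + (-138 + 2*(-3 + 64))) = 1/(-260 + (-138 + 2*61)) = 1/(-260 + (-138 + 122)) = 1/(-260 - 16) = 1/(-276) = -1/276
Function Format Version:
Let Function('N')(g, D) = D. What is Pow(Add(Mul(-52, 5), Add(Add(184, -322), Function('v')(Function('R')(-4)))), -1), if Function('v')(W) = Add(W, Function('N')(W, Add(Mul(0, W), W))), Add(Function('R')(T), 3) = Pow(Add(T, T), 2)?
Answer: Rational(-1, 276) ≈ -0.0036232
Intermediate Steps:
Function('R')(T) = Add(-3, Mul(4, Pow(T, 2))) (Function('R')(T) = Add(-3, Pow(Add(T, T), 2)) = Add(-3, Pow(Mul(2, T), 2)) = Add(-3, Mul(4, Pow(T, 2))))
Function('v')(W) = Mul(2, W) (Function('v')(W) = Add(W, Add(Mul(0, W), W)) = Add(W, Add(0, W)) = Add(W, W) = Mul(2, W))
Pow(Add(Mul(-52, 5), Add(Add(184, -322), Function('v')(Function('R')(-4)))), -1) = Pow(Add(Mul(-52, 5), Add(Add(184, -322), Mul(2, Add(-3, Mul(4, Pow(-4, 2)))))), -1) = Pow(Add(-260, Add(-138, Mul(2, Add(-3, Mul(4, 16))))), -1) = Pow(Add(-260, Add(-138, Mul(2, Add(-3, 64)))), -1) = Pow(Add(-260, Add(-138, Mul(2, 61))), -1) = Pow(Add(-260, Add(-138, 122)), -1) = Pow(Add(-260, -16), -1) = Pow(-276, -1) = Rational(-1, 276)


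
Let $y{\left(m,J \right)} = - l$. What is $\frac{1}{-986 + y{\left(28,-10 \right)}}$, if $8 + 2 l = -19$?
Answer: $- \frac{2}{1945} \approx -0.0010283$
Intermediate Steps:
$l = - \frac{27}{2}$ ($l = -4 + \frac{1}{2} \left(-19\right) = -4 - \frac{19}{2} = - \frac{27}{2} \approx -13.5$)
$y{\left(m,J \right)} = \frac{27}{2}$ ($y{\left(m,J \right)} = \left(-1\right) \left(- \frac{27}{2}\right) = \frac{27}{2}$)
$\frac{1}{-986 + y{\left(28,-10 \right)}} = \frac{1}{-986 + \frac{27}{2}} = \frac{1}{- \frac{1945}{2}} = - \frac{2}{1945}$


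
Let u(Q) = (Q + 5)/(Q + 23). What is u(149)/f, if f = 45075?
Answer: 77/3876450 ≈ 1.9864e-5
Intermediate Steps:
u(Q) = (5 + Q)/(23 + Q)
u(149)/f = ((5 + 149)/(23 + 149))/45075 = (154/172)*(1/45075) = ((1/172)*154)*(1/45075) = (77/86)*(1/45075) = 77/3876450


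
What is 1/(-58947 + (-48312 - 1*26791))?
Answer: -1/134050 ≈ -7.4599e-6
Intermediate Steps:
1/(-58947 + (-48312 - 1*26791)) = 1/(-58947 + (-48312 - 26791)) = 1/(-58947 - 75103) = 1/(-134050) = -1/134050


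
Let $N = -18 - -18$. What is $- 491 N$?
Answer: $0$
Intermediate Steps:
$N = 0$ ($N = -18 + 18 = 0$)
$- 491 N = \left(-491\right) 0 = 0$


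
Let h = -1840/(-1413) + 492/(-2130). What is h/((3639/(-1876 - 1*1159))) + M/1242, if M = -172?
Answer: -320909360/310990153 ≈ -1.0319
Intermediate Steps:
h = 537334/501615 (h = -1840*(-1/1413) + 492*(-1/2130) = 1840/1413 - 82/355 = 537334/501615 ≈ 1.0712)
h/((3639/(-1876 - 1*1159))) + M/1242 = 537334/(501615*((3639/(-1876 - 1*1159)))) - 172/1242 = 537334/(501615*((3639/(-1876 - 1159)))) - 172*1/1242 = 537334/(501615*((3639/(-3035)))) - 86/621 = 537334/(501615*((3639*(-1/3035)))) - 86/621 = 537334/(501615*(-3639/3035)) - 86/621 = (537334/501615)*(-3035/3639) - 86/621 = -326161738/365075397 - 86/621 = -320909360/310990153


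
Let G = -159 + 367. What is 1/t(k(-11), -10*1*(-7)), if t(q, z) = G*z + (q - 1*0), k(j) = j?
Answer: 1/14549 ≈ 6.8733e-5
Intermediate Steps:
G = 208
t(q, z) = q + 208*z (t(q, z) = 208*z + (q - 1*0) = 208*z + (q + 0) = 208*z + q = q + 208*z)
1/t(k(-11), -10*1*(-7)) = 1/(-11 + 208*(-10*1*(-7))) = 1/(-11 + 208*(-10*(-7))) = 1/(-11 + 208*70) = 1/(-11 + 14560) = 1/14549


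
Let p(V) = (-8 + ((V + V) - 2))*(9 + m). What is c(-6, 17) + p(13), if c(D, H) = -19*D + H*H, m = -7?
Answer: 435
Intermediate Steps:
c(D, H) = H² - 19*D (c(D, H) = -19*D + H² = H² - 19*D)
p(V) = -20 + 4*V (p(V) = (-8 + ((V + V) - 2))*(9 - 7) = (-8 + (2*V - 2))*2 = (-8 + (-2 + 2*V))*2 = (-10 + 2*V)*2 = -20 + 4*V)
c(-6, 17) + p(13) = (17² - 19*(-6)) + (-20 + 4*13) = (289 + 114) + (-20 + 52) = 403 + 32 = 435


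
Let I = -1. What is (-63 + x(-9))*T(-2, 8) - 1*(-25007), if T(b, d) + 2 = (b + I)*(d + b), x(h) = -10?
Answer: 26467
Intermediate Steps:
T(b, d) = -2 + (-1 + b)*(b + d) (T(b, d) = -2 + (b - 1)*(d + b) = -2 + (-1 + b)*(b + d))
(-63 + x(-9))*T(-2, 8) - 1*(-25007) = (-63 - 10)*(-2 + (-2)² - 1*(-2) - 1*8 - 2*8) - 1*(-25007) = -73*(-2 + 4 + 2 - 8 - 16) + 25007 = -73*(-20) + 25007 = 1460 + 25007 = 26467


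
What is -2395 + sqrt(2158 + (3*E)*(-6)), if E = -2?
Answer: -2395 + sqrt(2194) ≈ -2348.2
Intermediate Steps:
-2395 + sqrt(2158 + (3*E)*(-6)) = -2395 + sqrt(2158 + (3*(-2))*(-6)) = -2395 + sqrt(2158 - 6*(-6)) = -2395 + sqrt(2158 + 36) = -2395 + sqrt(2194)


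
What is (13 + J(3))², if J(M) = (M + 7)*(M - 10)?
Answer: 3249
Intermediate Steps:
J(M) = (-10 + M)*(7 + M) (J(M) = (7 + M)*(-10 + M) = (-10 + M)*(7 + M))
(13 + J(3))² = (13 + (-70 + 3² - 3*3))² = (13 + (-70 + 9 - 9))² = (13 - 70)² = (-57)² = 3249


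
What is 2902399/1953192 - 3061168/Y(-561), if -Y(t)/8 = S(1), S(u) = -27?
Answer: -249100913753/17578728 ≈ -14171.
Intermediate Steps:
Y(t) = 216 (Y(t) = -8*(-27) = 216)
2902399/1953192 - 3061168/Y(-561) = 2902399/1953192 - 3061168/216 = 2902399*(1/1953192) - 3061168*1/216 = 2902399/1953192 - 382646/27 = -249100913753/17578728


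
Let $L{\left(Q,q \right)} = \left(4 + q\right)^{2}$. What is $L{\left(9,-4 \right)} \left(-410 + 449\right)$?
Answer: $0$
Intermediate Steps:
$L{\left(9,-4 \right)} \left(-410 + 449\right) = \left(4 - 4\right)^{2} \left(-410 + 449\right) = 0^{2} \cdot 39 = 0 \cdot 39 = 0$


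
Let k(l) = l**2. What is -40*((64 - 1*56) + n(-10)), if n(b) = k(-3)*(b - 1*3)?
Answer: 4360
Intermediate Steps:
n(b) = -27 + 9*b (n(b) = (-3)**2*(b - 1*3) = 9*(b - 3) = 9*(-3 + b) = -27 + 9*b)
-40*((64 - 1*56) + n(-10)) = -40*((64 - 1*56) + (-27 + 9*(-10))) = -40*((64 - 56) + (-27 - 90)) = -40*(8 - 117) = -40*(-109) = 4360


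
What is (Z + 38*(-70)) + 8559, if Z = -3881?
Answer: 2018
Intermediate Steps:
(Z + 38*(-70)) + 8559 = (-3881 + 38*(-70)) + 8559 = (-3881 - 2660) + 8559 = -6541 + 8559 = 2018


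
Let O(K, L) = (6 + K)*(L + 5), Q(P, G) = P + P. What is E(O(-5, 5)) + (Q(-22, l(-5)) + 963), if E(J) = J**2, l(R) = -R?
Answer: 1019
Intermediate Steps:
Q(P, G) = 2*P
O(K, L) = (5 + L)*(6 + K) (O(K, L) = (6 + K)*(5 + L) = (5 + L)*(6 + K))
E(O(-5, 5)) + (Q(-22, l(-5)) + 963) = (30 + 5*(-5) + 6*5 - 5*5)**2 + (2*(-22) + 963) = (30 - 25 + 30 - 25)**2 + (-44 + 963) = 10**2 + 919 = 100 + 919 = 1019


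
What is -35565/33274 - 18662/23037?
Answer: -205752899/109504734 ≈ -1.8789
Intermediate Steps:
-35565/33274 - 18662/23037 = -35565*1/33274 - 18662*1/23037 = -35565/33274 - 2666/3291 = -205752899/109504734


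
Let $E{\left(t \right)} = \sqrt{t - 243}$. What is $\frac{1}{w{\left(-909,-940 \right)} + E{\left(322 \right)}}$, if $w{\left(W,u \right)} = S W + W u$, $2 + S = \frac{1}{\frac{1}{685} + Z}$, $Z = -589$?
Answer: $\frac{15487547061076872}{13261669722829237772585} - \frac{18087022144 \sqrt{79}}{13261669722829237772585} \approx 1.1678 \cdot 10^{-6}$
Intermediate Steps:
$S = - \frac{807613}{403464}$ ($S = -2 + \frac{1}{\frac{1}{685} - 589} = -2 + \frac{1}{- \frac{403464}{685}} = -2 - \frac{685}{403464} = - \frac{807613}{403464} \approx -2.0017$)
$w{\left(W,u \right)} = - \frac{807613 W}{403464} + W u$
$E{\left(t \right)} = \sqrt{-243 + t}$
$\frac{1}{w{\left(-909,-940 \right)} + E{\left(322 \right)}} = \frac{1}{\frac{1}{403464} \left(-909\right) \left(-807613 + 403464 \left(-940\right)\right) + \sqrt{-243 + 322}} = \frac{1}{\frac{1}{403464} \left(-909\right) \left(-807613 - 379256160\right) + \sqrt{79}} = \frac{1}{\frac{1}{403464} \left(-909\right) \left(-380063773\right) + \sqrt{79}} = \frac{1}{\frac{115159323219}{134488} + \sqrt{79}}$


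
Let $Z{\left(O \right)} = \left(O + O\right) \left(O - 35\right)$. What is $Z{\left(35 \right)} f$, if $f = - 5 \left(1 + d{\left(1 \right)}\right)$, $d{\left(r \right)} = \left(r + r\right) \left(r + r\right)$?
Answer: $0$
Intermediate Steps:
$Z{\left(O \right)} = 2 O \left(-35 + O\right)$
$d{\left(r \right)} = 4 r^{2}$ ($d{\left(r \right)} = 2 r 2 r = 4 r^{2}$)
$f = -25$ ($f = - 5 \left(1 + 4 \cdot 1^{2}\right) = - 5 \left(1 + 4 \cdot 1\right) = - 5 \left(1 + 4\right) = \left(-5\right) 5 = -25$)
$Z{\left(35 \right)} f = 2 \cdot 35 \left(-35 + 35\right) \left(-25\right) = 2 \cdot 35 \cdot 0 \left(-25\right) = 0 \left(-25\right) = 0$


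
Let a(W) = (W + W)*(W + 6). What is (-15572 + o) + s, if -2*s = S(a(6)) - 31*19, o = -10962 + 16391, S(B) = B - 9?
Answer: -9916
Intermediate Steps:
a(W) = 2*W*(6 + W) (a(W) = (2*W)*(6 + W) = 2*W*(6 + W))
S(B) = -9 + B
o = 5429
s = 227 (s = -((-9 + 2*6*(6 + 6)) - 31*19)/2 = -((-9 + 2*6*12) - 589)/2 = -((-9 + 144) - 589)/2 = -(135 - 589)/2 = -½*(-454) = 227)
(-15572 + o) + s = (-15572 + 5429) + 227 = -10143 + 227 = -9916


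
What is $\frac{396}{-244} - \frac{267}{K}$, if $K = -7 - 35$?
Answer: $\frac{4043}{854} \approx 4.7342$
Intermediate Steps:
$K = -42$
$\frac{396}{-244} - \frac{267}{K} = \frac{396}{-244} - \frac{267}{-42} = 396 \left(- \frac{1}{244}\right) - - \frac{89}{14} = - \frac{99}{61} + \frac{89}{14} = \frac{4043}{854}$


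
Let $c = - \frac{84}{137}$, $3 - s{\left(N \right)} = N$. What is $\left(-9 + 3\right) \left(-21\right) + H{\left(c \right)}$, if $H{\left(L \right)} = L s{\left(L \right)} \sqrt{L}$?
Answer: $126 - \frac{83160 i \sqrt{2877}}{2571353} \approx 126.0 - 1.7347 i$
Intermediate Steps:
$s{\left(N \right)} = 3 - N$
$c = - \frac{84}{137}$ ($c = \left(-84\right) \frac{1}{137} = - \frac{84}{137} \approx -0.61314$)
$H{\left(L \right)} = L^{\frac{3}{2}} \left(3 - L\right)$ ($H{\left(L \right)} = L \left(3 - L\right) \sqrt{L} = L \sqrt{L} \left(3 - L\right) = L^{\frac{3}{2}} \left(3 - L\right)$)
$\left(-9 + 3\right) \left(-21\right) + H{\left(c \right)} = \left(-9 + 3\right) \left(-21\right) + \left(- \frac{84}{137}\right)^{\frac{3}{2}} \left(3 - - \frac{84}{137}\right) = \left(-6\right) \left(-21\right) + - \frac{168 i \sqrt{2877}}{18769} \left(3 + \frac{84}{137}\right) = 126 + - \frac{168 i \sqrt{2877}}{18769} \cdot \frac{495}{137} = 126 - \frac{83160 i \sqrt{2877}}{2571353}$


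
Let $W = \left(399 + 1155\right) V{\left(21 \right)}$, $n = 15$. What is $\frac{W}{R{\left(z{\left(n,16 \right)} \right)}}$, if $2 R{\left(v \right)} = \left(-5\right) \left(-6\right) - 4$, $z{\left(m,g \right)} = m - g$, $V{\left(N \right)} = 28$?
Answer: $\frac{43512}{13} \approx 3347.1$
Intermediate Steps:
$R{\left(v \right)} = 13$ ($R{\left(v \right)} = \frac{\left(-5\right) \left(-6\right) - 4}{2} = \frac{30 - 4}{2} = \frac{1}{2} \cdot 26 = 13$)
$W = 43512$ ($W = \left(399 + 1155\right) 28 = 1554 \cdot 28 = 43512$)
$\frac{W}{R{\left(z{\left(n,16 \right)} \right)}} = \frac{43512}{13}$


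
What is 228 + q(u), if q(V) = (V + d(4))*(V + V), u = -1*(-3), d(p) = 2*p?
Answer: 294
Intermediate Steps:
u = 3
q(V) = 2*V*(8 + V) (q(V) = (V + 2*4)*(V + V) = (V + 8)*(2*V) = (8 + V)*(2*V) = 2*V*(8 + V))
228 + q(u) = 228 + 2*3*(8 + 3) = 228 + 2*3*11 = 228 + 66 = 294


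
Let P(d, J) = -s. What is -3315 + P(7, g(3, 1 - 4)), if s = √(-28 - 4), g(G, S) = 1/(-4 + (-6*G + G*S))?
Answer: -3315 - 4*I*√2 ≈ -3315.0 - 5.6569*I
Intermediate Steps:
g(G, S) = 1/(-4 - 6*G + G*S)
s = 4*I*√2 (s = √(-32) = 4*I*√2 ≈ 5.6569*I)
P(d, J) = -4*I*√2
-3315 + P(7, g(3, 1 - 4)) = -3315 - 4*I*√2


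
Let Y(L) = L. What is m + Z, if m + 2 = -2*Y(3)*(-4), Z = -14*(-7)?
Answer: 120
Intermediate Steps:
Z = 98
m = 22 (m = -2 - 2*3*(-4) = -2 - 6*(-4) = -2 + 24 = 22)
m + Z = 22 + 98 = 120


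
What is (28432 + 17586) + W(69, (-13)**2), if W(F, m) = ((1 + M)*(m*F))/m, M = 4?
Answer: 46363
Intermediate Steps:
W(F, m) = 5*F (W(F, m) = ((1 + 4)*(m*F))/m = (5*(F*m))/m = (5*F*m)/m = 5*F)
(28432 + 17586) + W(69, (-13)**2) = (28432 + 17586) + 5*69 = 46018 + 345 = 46363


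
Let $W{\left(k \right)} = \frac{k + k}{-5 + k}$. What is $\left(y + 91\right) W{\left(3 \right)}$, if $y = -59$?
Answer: $-96$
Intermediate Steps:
$W{\left(k \right)} = \frac{2 k}{-5 + k}$
$\left(y + 91\right) W{\left(3 \right)} = \left(-59 + 91\right) 2 \cdot 3 \frac{1}{-5 + 3} = 32 \cdot 2 \cdot 3 \frac{1}{-2} = 32 \cdot 2 \cdot 3 \left(- \frac{1}{2}\right) = 32 \left(-3\right) = -96$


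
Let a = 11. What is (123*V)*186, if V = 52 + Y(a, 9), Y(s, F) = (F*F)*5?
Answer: 10455246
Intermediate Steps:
Y(s, F) = 5*F² (Y(s, F) = F²*5 = 5*F²)
V = 457 (V = 52 + 5*9² = 52 + 5*81 = 52 + 405 = 457)
(123*V)*186 = (123*457)*186 = 56211*186 = 10455246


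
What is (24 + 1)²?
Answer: 625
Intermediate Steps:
(24 + 1)² = 25² = 625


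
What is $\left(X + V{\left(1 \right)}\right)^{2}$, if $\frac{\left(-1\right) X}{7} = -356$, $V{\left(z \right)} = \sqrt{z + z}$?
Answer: $\left(2492 + \sqrt{2}\right)^{2} \approx 6.2171 \cdot 10^{6}$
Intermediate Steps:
$V{\left(z \right)} = \sqrt{2} \sqrt{z}$ ($V{\left(z \right)} = \sqrt{2 z} = \sqrt{2} \sqrt{z}$)
$X = 2492$ ($X = \left(-7\right) \left(-356\right) = 2492$)
$\left(X + V{\left(1 \right)}\right)^{2} = \left(2492 + \sqrt{2} \sqrt{1}\right)^{2} = \left(2492 + \sqrt{2} \cdot 1\right)^{2} = \left(2492 + \sqrt{2}\right)^{2}$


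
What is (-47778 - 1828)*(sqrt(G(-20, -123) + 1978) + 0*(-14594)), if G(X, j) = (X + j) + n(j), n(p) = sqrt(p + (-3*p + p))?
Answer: -49606*sqrt(1835 + sqrt(123)) ≈ -2.1314e+6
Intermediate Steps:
n(p) = sqrt(-p) (n(p) = sqrt(p - 2*p) = sqrt(-p))
G(X, j) = X + j + sqrt(-j) (G(X, j) = (X + j) + sqrt(-j) = X + j + sqrt(-j))
(-47778 - 1828)*(sqrt(G(-20, -123) + 1978) + 0*(-14594)) = (-47778 - 1828)*(sqrt((-20 - 123 + sqrt(-1*(-123))) + 1978) + 0*(-14594)) = -49606*(sqrt((-20 - 123 + sqrt(123)) + 1978) + 0) = -49606*(sqrt((-143 + sqrt(123)) + 1978) + 0) = -49606*(sqrt(1835 + sqrt(123)) + 0) = -49606*sqrt(1835 + sqrt(123))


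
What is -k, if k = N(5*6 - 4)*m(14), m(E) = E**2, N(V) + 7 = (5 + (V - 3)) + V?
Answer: -9212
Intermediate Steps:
N(V) = -5 + 2*V (N(V) = -7 + ((5 + (V - 3)) + V) = -7 + ((5 + (-3 + V)) + V) = -7 + ((2 + V) + V) = -7 + (2 + 2*V) = -5 + 2*V)
k = 9212 (k = (-5 + 2*(5*6 - 4))*14**2 = (-5 + 2*(30 - 4))*196 = (-5 + 2*26)*196 = (-5 + 52)*196 = 47*196 = 9212)
-k = -1*9212 = -9212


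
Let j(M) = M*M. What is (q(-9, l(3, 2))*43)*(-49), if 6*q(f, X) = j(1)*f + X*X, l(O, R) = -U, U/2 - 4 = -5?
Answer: 10535/6 ≈ 1755.8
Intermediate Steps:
j(M) = M²
U = -2 (U = 8 + 2*(-5) = 8 - 10 = -2)
l(O, R) = 2 (l(O, R) = -1*(-2) = 2)
q(f, X) = f/6 + X²/6 (q(f, X) = (1²*f + X*X)/6 = (1*f + X²)/6 = (f + X²)/6 = f/6 + X²/6)
(q(-9, l(3, 2))*43)*(-49) = (((⅙)*(-9) + (⅙)*2²)*43)*(-49) = ((-3/2 + (⅙)*4)*43)*(-49) = ((-3/2 + ⅔)*43)*(-49) = -⅚*43*(-49) = -215/6*(-49) = 10535/6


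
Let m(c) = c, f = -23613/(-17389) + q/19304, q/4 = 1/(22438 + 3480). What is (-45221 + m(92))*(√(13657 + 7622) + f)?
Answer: -133289421485036817/2175020780252 - 45129*√21279 ≈ -6.6444e+6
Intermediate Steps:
q = 2/12959 (q = 4/(22438 + 3480) = 4/25918 = 4*(1/25918) = 2/12959 ≈ 0.00015433)
f = 2953520385673/2175020780252 (f = -23613/(-17389) + (2/12959)/19304 = -23613*(-1/17389) + (2/12959)*(1/19304) = 23613/17389 + 1/125080268 = 2953520385673/2175020780252 ≈ 1.3579)
(-45221 + m(92))*(√(13657 + 7622) + f) = (-45221 + 92)*(√(13657 + 7622) + 2953520385673/2175020780252) = -45129*(√21279 + 2953520385673/2175020780252) = -45129*(2953520385673/2175020780252 + √21279) = -133289421485036817/2175020780252 - 45129*√21279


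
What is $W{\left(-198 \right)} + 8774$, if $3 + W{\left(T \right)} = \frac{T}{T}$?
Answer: $8772$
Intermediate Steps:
$W{\left(T \right)} = -2$ ($W{\left(T \right)} = -3 + \frac{T}{T} = -3 + 1 = -2$)
$W{\left(-198 \right)} + 8774 = -2 + 8774 = 8772$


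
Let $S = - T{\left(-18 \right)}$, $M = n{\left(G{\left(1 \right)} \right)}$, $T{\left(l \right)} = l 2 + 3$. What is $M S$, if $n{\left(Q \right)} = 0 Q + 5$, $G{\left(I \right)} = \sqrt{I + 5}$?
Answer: $165$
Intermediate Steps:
$T{\left(l \right)} = 3 + 2 l$ ($T{\left(l \right)} = 2 l + 3 = 3 + 2 l$)
$G{\left(I \right)} = \sqrt{5 + I}$
$n{\left(Q \right)} = 5$ ($n{\left(Q \right)} = 0 + 5 = 5$)
$M = 5$
$S = 33$ ($S = - (3 + 2 \left(-18\right)) = - (3 - 36) = \left(-1\right) \left(-33\right) = 33$)
$M S = 5 \cdot 33 = 165$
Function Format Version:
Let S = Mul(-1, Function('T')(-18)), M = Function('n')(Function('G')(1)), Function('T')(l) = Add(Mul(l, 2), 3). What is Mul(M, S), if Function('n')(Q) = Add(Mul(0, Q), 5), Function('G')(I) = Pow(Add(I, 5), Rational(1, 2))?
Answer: 165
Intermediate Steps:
Function('T')(l) = Add(3, Mul(2, l)) (Function('T')(l) = Add(Mul(2, l), 3) = Add(3, Mul(2, l)))
Function('G')(I) = Pow(Add(5, I), Rational(1, 2))
Function('n')(Q) = 5 (Function('n')(Q) = Add(0, 5) = 5)
M = 5
S = 33 (S = Mul(-1, Add(3, Mul(2, -18))) = Mul(-1, Add(3, -36)) = Mul(-1, -33) = 33)
Mul(M, S) = Mul(5, 33) = 165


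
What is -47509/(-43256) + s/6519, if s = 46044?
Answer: 767130145/93995288 ≈ 8.1614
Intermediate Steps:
-47509/(-43256) + s/6519 = -47509/(-43256) + 46044/6519 = -47509*(-1/43256) + 46044*(1/6519) = 47509/43256 + 15348/2173 = 767130145/93995288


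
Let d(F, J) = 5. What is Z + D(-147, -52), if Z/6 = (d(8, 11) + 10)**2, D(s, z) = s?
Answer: 1203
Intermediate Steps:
Z = 1350 (Z = 6*(5 + 10)**2 = 6*15**2 = 6*225 = 1350)
Z + D(-147, -52) = 1350 - 147 = 1203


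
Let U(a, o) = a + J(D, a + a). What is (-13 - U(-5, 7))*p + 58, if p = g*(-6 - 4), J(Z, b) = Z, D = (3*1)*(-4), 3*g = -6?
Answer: 138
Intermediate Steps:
g = -2 (g = (⅓)*(-6) = -2)
D = -12 (D = 3*(-4) = -12)
U(a, o) = -12 + a (U(a, o) = a - 12 = -12 + a)
p = 20 (p = -2*(-6 - 4) = -2*(-10) = 20)
(-13 - U(-5, 7))*p + 58 = (-13 - (-12 - 5))*20 + 58 = (-13 - 1*(-17))*20 + 58 = (-13 + 17)*20 + 58 = 4*20 + 58 = 80 + 58 = 138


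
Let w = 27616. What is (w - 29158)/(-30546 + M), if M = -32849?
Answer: 1542/63395 ≈ 0.024324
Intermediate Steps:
(w - 29158)/(-30546 + M) = (27616 - 29158)/(-30546 - 32849) = -1542/(-63395) = -1542*(-1/63395) = 1542/63395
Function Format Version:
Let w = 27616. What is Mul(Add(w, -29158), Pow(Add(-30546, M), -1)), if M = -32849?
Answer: Rational(1542, 63395) ≈ 0.024324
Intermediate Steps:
Mul(Add(w, -29158), Pow(Add(-30546, M), -1)) = Mul(Add(27616, -29158), Pow(Add(-30546, -32849), -1)) = Mul(-1542, Pow(-63395, -1)) = Mul(-1542, Rational(-1, 63395)) = Rational(1542, 63395)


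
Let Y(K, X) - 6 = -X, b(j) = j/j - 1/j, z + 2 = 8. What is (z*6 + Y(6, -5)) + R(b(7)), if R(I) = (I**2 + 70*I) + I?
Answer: 5321/49 ≈ 108.59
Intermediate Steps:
z = 6 (z = -2 + 8 = 6)
b(j) = 1 - 1/j
Y(K, X) = 6 - X
R(I) = I**2 + 71*I
(z*6 + Y(6, -5)) + R(b(7)) = (6*6 + (6 - 1*(-5))) + ((-1 + 7)/7)*(71 + (-1 + 7)/7) = (36 + (6 + 5)) + ((1/7)*6)*(71 + (1/7)*6) = (36 + 11) + 6*(71 + 6/7)/7 = 47 + (6/7)*(503/7) = 47 + 3018/49 = 5321/49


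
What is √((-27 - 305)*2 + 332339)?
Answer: 5*√13267 ≈ 575.91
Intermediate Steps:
√((-27 - 305)*2 + 332339) = √(-332*2 + 332339) = √(-664 + 332339) = √331675 = 5*√13267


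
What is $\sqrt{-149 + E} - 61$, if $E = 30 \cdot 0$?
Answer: $-61 + i \sqrt{149} \approx -61.0 + 12.207 i$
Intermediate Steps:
$E = 0$
$\sqrt{-149 + E} - 61 = \sqrt{-149 + 0} - 61 = \sqrt{-149} - 61 = i \sqrt{149} - 61 = -61 + i \sqrt{149}$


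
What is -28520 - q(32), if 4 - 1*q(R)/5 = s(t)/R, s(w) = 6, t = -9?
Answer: -456625/16 ≈ -28539.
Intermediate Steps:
q(R) = 20 - 30/R
-28520 - q(32) = -28520 - (20 - 30/32) = -28520 - (20 - 30*1/32) = -28520 - (20 - 15/16) = -28520 - 1*305/16 = -28520 - 305/16 = -456625/16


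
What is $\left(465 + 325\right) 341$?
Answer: $269390$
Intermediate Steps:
$\left(465 + 325\right) 341 = 790 \cdot 341 = 269390$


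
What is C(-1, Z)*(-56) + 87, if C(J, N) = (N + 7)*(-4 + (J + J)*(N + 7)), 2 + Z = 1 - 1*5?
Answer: 423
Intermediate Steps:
Z = -6 (Z = -2 + (1 - 1*5) = -2 + (1 - 5) = -2 - 4 = -6)
C(J, N) = (-4 + 2*J*(7 + N))*(7 + N) (C(J, N) = (7 + N)*(-4 + (2*J)*(7 + N)) = (7 + N)*(-4 + 2*J*(7 + N)) = (-4 + 2*J*(7 + N))*(7 + N))
C(-1, Z)*(-56) + 87 = (-28 - 4*(-6) + 98*(-1) + 2*(-1)*(-6)² + 28*(-1)*(-6))*(-56) + 87 = (-28 + 24 - 98 + 2*(-1)*36 + 168)*(-56) + 87 = (-28 + 24 - 98 - 72 + 168)*(-56) + 87 = -6*(-56) + 87 = 336 + 87 = 423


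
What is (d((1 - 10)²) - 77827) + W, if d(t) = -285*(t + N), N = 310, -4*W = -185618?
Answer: -285715/2 ≈ -1.4286e+5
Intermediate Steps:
W = 92809/2 (W = -¼*(-185618) = 92809/2 ≈ 46405.)
d(t) = -88350 - 285*t (d(t) = -285*(t + 310) = -285*(310 + t) = -88350 - 285*t)
(d((1 - 10)²) - 77827) + W = ((-88350 - 285*(1 - 10)²) - 77827) + 92809/2 = ((-88350 - 285*(-9)²) - 77827) + 92809/2 = ((-88350 - 285*81) - 77827) + 92809/2 = ((-88350 - 23085) - 77827) + 92809/2 = (-111435 - 77827) + 92809/2 = -189262 + 92809/2 = -285715/2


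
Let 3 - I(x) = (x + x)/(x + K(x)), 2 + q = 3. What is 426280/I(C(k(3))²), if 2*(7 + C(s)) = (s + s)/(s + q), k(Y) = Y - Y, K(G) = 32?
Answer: 6905736/29 ≈ 2.3813e+5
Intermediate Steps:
q = 1 (q = -2 + 3 = 1)
k(Y) = 0
C(s) = -7 + s/(1 + s) (C(s) = -7 + ((s + s)/(s + 1))/2 = -7 + ((2*s)/(1 + s))/2 = -7 + (2*s/(1 + s))/2 = -7 + s/(1 + s))
I(x) = 3 - 2*x/(32 + x) (I(x) = 3 - (x + x)/(x + 32) = 3 - 2*x/(32 + x))
426280/I(C(k(3))²) = 426280/(((96 + ((-7 - 6*0)/(1 + 0))²)/(32 + ((-7 - 6*0)/(1 + 0))²))) = 426280/(((96 + ((-7 + 0)/1)²)/(32 + ((-7 + 0)/1)²))) = 426280/(((96 + (1*(-7))²)/(32 + (1*(-7))²))) = 426280/(((96 + (-7)²)/(32 + (-7)²))) = 426280/(((96 + 49)/(32 + 49))) = 426280/((145/81)) = 426280/(((1/81)*145)) = 426280/(145/81) = 426280*(81/145) = 6905736/29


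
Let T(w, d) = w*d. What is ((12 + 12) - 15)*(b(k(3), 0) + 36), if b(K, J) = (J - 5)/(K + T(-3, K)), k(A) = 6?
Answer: 1311/4 ≈ 327.75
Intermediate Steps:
T(w, d) = d*w
b(K, J) = -(-5 + J)/(2*K) (b(K, J) = (J - 5)/(K + K*(-3)) = (-5 + J)/(K - 3*K) = (-5 + J)/((-2*K)) = (-5 + J)*(-1/(2*K)) = -(-5 + J)/(2*K))
((12 + 12) - 15)*(b(k(3), 0) + 36) = ((12 + 12) - 15)*((1/2)*(5 - 1*0)/6 + 36) = (24 - 15)*((1/2)*(1/6)*(5 + 0) + 36) = 9*((1/2)*(1/6)*5 + 36) = 9*(5/12 + 36) = 9*(437/12) = 1311/4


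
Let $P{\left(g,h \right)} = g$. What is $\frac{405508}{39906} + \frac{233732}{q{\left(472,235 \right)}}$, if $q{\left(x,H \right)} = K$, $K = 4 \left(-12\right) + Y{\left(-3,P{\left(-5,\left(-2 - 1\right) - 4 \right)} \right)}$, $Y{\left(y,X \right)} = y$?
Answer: $- \frac{1551104714}{339201} \approx -4572.8$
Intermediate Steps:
$K = -51$ ($K = 4 \left(-12\right) - 3 = -48 - 3 = -51$)
$q{\left(x,H \right)} = -51$
$\frac{405508}{39906} + \frac{233732}{q{\left(472,235 \right)}} = \frac{405508}{39906} + \frac{233732}{-51} = 405508 \cdot \frac{1}{39906} + 233732 \left(- \frac{1}{51}\right) = \frac{202754}{19953} - \frac{233732}{51} = - \frac{1551104714}{339201}$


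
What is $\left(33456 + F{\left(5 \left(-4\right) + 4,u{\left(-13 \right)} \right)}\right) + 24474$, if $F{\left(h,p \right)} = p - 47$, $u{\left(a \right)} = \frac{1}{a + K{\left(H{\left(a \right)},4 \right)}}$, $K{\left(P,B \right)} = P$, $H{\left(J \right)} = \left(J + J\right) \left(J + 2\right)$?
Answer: $\frac{15802060}{273} \approx 57883.0$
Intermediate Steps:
$H{\left(J \right)} = 2 J \left(2 + J\right)$
$u{\left(a \right)} = \frac{1}{a + 2 a \left(2 + a\right)}$
$F{\left(h,p \right)} = -47 + p$
$\left(33456 + F{\left(5 \left(-4\right) + 4,u{\left(-13 \right)} \right)}\right) + 24474 = \left(33456 - \left(47 - \frac{1}{\left(-13\right) \left(5 + 2 \left(-13\right)\right)}\right)\right) + 24474 = \left(33456 - \left(47 + \frac{1}{13 \left(5 - 26\right)}\right)\right) + 24474 = \left(33456 - \left(47 + \frac{1}{13 \left(-21\right)}\right)\right) + 24474 = \left(33456 - \frac{12830}{273}\right) + 24474 = \frac{9120658}{273} + 24474 = \frac{15802060}{273}$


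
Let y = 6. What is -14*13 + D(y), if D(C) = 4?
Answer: -178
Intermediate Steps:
-14*13 + D(y) = -14*13 + 4 = -182 + 4 = -178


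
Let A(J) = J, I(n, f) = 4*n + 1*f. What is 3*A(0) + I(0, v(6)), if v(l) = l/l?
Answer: 1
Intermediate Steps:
v(l) = 1
I(n, f) = f + 4*n (I(n, f) = 4*n + f = f + 4*n)
3*A(0) + I(0, v(6)) = 3*0 + (1 + 4*0) = 0 + (1 + 0) = 0 + 1 = 1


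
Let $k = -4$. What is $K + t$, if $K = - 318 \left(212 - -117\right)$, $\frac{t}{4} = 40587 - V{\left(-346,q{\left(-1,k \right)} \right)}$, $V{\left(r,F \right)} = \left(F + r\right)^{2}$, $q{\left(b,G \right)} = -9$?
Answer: $-446374$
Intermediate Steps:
$t = -341752$ ($t = 4 \left(40587 - \left(-9 - 346\right)^{2}\right) = 4 \left(40587 - \left(-355\right)^{2}\right) = 4 \left(40587 - 126025\right) = 4 \left(-85438\right) = -341752$)
$K = -104622$ ($K = - 318 \left(212 + 117\right) = \left(-318\right) 329 = -104622$)
$K + t = -104622 - 341752 = -446374$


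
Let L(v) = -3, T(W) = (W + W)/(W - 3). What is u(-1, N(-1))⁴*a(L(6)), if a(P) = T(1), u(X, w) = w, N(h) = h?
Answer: -1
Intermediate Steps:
T(W) = 2*W/(-3 + W) (T(W) = (2*W)/(-3 + W) = 2*W/(-3 + W))
a(P) = -1 (a(P) = 2*1/(-3 + 1) = 2*1/(-2) = 2*1*(-½) = -1)
u(-1, N(-1))⁴*a(L(6)) = (-1)⁴*(-1) = 1*(-1) = -1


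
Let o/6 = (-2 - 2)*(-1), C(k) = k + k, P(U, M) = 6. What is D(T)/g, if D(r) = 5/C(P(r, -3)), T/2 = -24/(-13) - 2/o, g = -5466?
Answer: -5/65592 ≈ -7.6229e-5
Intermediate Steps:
C(k) = 2*k
o = 24 (o = 6*((-2 - 2)*(-1)) = 6*(-4*(-1)) = 6*4 = 24)
T = 275/78 (T = 2*(-24/(-13) - 2/24) = 2*(-24*(-1/13) - 2*1/24) = 2*(24/13 - 1/12) = 2*(275/156) = 275/78 ≈ 3.5256)
D(r) = 5/12 (D(r) = 5/((2*6)) = 5/12)
D(T)/g = (5/12)/(-5466) = (5/12)*(-1/5466) = -5/65592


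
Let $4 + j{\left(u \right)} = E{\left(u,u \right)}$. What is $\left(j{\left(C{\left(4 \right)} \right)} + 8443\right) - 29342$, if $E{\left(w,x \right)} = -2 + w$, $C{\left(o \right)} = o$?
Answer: $-20901$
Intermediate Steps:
$j{\left(u \right)} = -6 + u$ ($j{\left(u \right)} = -4 + \left(-2 + u\right) = -6 + u$)
$\left(j{\left(C{\left(4 \right)} \right)} + 8443\right) - 29342 = \left(\left(-6 + 4\right) + 8443\right) - 29342 = \left(-2 + 8443\right) - 29342 = 8441 - 29342 = -20901$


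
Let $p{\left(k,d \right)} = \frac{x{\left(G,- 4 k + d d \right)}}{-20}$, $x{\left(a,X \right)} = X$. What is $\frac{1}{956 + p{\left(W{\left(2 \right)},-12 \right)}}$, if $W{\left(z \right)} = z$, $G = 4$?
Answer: $\frac{5}{4746} \approx 0.0010535$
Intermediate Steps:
$p{\left(k,d \right)} = - \frac{d^{2}}{20} + \frac{k}{5}$ ($p{\left(k,d \right)} = \frac{- 4 k + d d}{-20} = \left(- 4 k + d^{2}\right) \left(- \frac{1}{20}\right) = \left(d^{2} - 4 k\right) \left(- \frac{1}{20}\right) = - \frac{d^{2}}{20} + \frac{k}{5}$)
$\frac{1}{956 + p{\left(W{\left(2 \right)},-12 \right)}} = \frac{1}{956 + \left(- \frac{\left(-12\right)^{2}}{20} + \frac{1}{5} \cdot 2\right)} = \frac{1}{956 + \left(\left(- \frac{1}{20}\right) 144 + \frac{2}{5}\right)} = \frac{1}{956 + \left(- \frac{36}{5} + \frac{2}{5}\right)} = \frac{1}{956 - \frac{34}{5}} = \frac{1}{\frac{4746}{5}} = \frac{5}{4746}$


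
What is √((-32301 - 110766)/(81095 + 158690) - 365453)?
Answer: 4*I*√1313276828049095/239785 ≈ 604.53*I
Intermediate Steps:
√((-32301 - 110766)/(81095 + 158690) - 365453) = √(-143067/239785 - 365453) = √(-87630290672/239785) = 4*I*√1313276828049095/239785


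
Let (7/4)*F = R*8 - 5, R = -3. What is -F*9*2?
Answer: 2088/7 ≈ 298.29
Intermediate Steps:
F = -116/7 (F = 4*(-3*8 - 5)/7 = 4*(-24 - 5)/7 = (4/7)*(-29) = -116/7 ≈ -16.571)
-F*9*2 = -(-116/7*9)*2 = -(-1044)*2/7 = -1*(-2088/7) = 2088/7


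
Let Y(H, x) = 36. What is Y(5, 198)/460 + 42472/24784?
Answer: 638417/356270 ≈ 1.7919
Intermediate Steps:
Y(5, 198)/460 + 42472/24784 = 36/460 + 42472/24784 = 36*(1/460) + 42472*(1/24784) = 9/115 + 5309/3098 = 638417/356270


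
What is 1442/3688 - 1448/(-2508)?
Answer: 1119595/1156188 ≈ 0.96835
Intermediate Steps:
1442/3688 - 1448/(-2508) = 1442*(1/3688) - 1448*(-1/2508) = 721/1844 + 362/627 = 1119595/1156188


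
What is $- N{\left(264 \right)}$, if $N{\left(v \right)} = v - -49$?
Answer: $-313$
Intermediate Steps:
$N{\left(v \right)} = 49 + v$ ($N{\left(v \right)} = v + 49 = 49 + v$)
$- N{\left(264 \right)} = - (49 + 264) = \left(-1\right) 313 = -313$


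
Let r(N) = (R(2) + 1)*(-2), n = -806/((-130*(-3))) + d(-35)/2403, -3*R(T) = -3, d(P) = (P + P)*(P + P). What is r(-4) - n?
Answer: -47729/12015 ≈ -3.9725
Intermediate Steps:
d(P) = 4*P² (d(P) = (2*P)*(2*P) = 4*P²)
R(T) = 1 (R(T) = -⅓*(-3) = 1)
n = -331/12015 (n = -806/((-130*(-3))) + (4*(-35)²)/2403 = -806/390 + (4*1225)*(1/2403) = -806*1/390 + 4900*(1/2403) = -31/15 + 4900/2403 = -331/12015 ≈ -0.027549)
r(N) = -4 (r(N) = (1 + 1)*(-2) = 2*(-2) = -4)
r(-4) - n = -4 - 1*(-331/12015) = -4 + 331/12015 = -47729/12015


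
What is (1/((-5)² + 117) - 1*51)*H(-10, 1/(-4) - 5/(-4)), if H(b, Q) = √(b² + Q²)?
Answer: -7241*√101/142 ≈ -512.47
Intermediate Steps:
H(b, Q) = √(Q² + b²)
(1/((-5)² + 117) - 1*51)*H(-10, 1/(-4) - 5/(-4)) = (1/((-5)² + 117) - 1*51)*√((1/(-4) - 5/(-4))² + (-10)²) = (1/(25 + 117) - 51)*√((1*(-¼) - 5*(-¼))² + 100) = (1/142 - 51)*√((-¼ + 5/4)² + 100) = (1/142 - 51)*√(1² + 100) = -7241*√(1 + 100)/142 = -7241*√101/142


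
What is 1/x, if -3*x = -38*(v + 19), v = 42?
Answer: 3/2318 ≈ 0.0012942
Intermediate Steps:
x = 2318/3 (x = -(-38)*(42 + 19)/3 = -(-38)*61/3 = -⅓*(-2318) = 2318/3 ≈ 772.67)
1/x = 1/(2318/3) = 3/2318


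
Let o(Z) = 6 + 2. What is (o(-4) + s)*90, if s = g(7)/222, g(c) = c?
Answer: 26745/37 ≈ 722.84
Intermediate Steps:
o(Z) = 8
s = 7/222 ≈ 0.031532
(o(-4) + s)*90 = (8 + 7/222)*90 = (1783/222)*90 = 26745/37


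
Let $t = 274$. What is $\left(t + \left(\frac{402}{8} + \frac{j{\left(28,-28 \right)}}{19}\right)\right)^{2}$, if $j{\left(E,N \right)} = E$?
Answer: $\frac{612810025}{5776} \approx 1.061 \cdot 10^{5}$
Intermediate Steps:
$\left(t + \left(\frac{402}{8} + \frac{j{\left(28,-28 \right)}}{19}\right)\right)^{2} = \left(274 + \left(\frac{402}{8} + \frac{28}{19}\right)\right)^{2} = \left(274 + \left(402 \cdot \frac{1}{8} + 28 \cdot \frac{1}{19}\right)\right)^{2} = \left(274 + \left(\frac{201}{4} + \frac{28}{19}\right)\right)^{2} = \left(274 + \frac{3931}{76}\right)^{2} = \left(\frac{24755}{76}\right)^{2} = \frac{612810025}{5776}$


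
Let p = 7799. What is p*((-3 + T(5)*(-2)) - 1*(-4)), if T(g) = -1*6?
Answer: 101387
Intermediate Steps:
T(g) = -6
p*((-3 + T(5)*(-2)) - 1*(-4)) = 7799*((-3 - 6*(-2)) - 1*(-4)) = 7799*((-3 + 12) + 4) = 7799*(9 + 4) = 7799*13 = 101387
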